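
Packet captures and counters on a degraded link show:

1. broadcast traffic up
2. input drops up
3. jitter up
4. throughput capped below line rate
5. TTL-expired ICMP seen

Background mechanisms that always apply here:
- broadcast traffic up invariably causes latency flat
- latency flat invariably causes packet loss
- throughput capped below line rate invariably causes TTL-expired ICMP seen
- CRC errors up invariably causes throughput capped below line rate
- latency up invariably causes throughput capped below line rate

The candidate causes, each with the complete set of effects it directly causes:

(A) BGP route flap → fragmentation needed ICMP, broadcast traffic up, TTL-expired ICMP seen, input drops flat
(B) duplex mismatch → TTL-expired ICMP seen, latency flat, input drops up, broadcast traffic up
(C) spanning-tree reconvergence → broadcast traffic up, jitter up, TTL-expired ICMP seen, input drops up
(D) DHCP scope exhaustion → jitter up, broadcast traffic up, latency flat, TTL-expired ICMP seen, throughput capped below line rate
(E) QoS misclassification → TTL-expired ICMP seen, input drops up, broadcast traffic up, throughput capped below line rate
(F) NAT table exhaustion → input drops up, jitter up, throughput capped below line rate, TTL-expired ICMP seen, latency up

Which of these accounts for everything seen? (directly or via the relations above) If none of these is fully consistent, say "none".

Testing each hypothesis:
(A) BGP route flap — broadcast traffic up +; input drops up -; jitter up -; throughput capped below line rate -; TTL-expired ICMP seen +
(B) duplex mismatch — broadcast traffic up +; input drops up +; jitter up -; throughput capped below line rate -; TTL-expired ICMP seen +
(C) spanning-tree reconvergence — broadcast traffic up +; input drops up +; jitter up +; throughput capped below line rate -; TTL-expired ICMP seen +
(D) DHCP scope exhaustion — broadcast traffic up +; input drops up -; jitter up +; throughput capped below line rate +; TTL-expired ICMP seen +
(E) QoS misclassification — broadcast traffic up +; input drops up +; jitter up -; throughput capped below line rate +; TTL-expired ICMP seen +
(F) NAT table exhaustion — broadcast traffic up -; input drops up +; jitter up +; throughput capped below line rate +; TTL-expired ICMP seen +
Every candidate fails on at least one observation.

none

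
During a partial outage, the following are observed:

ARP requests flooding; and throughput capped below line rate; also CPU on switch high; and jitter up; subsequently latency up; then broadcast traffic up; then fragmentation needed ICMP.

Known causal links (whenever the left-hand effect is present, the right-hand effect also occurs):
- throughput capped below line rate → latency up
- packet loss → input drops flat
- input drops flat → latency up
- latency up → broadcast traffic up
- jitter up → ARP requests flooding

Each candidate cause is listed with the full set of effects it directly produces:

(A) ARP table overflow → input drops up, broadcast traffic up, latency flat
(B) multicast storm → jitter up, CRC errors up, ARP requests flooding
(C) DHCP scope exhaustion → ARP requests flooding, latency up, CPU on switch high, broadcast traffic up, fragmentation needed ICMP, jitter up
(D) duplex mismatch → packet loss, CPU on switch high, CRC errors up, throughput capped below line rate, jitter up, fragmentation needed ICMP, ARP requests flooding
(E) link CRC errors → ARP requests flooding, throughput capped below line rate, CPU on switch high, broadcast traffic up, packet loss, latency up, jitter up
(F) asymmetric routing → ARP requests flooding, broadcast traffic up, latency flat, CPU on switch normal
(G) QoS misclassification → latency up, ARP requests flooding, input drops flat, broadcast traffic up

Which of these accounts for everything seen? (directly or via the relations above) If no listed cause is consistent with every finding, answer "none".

D

Testing each hypothesis:
(A) ARP table overflow — ARP requests flooding ✗; throughput capped below line rate ✗; CPU on switch high ✗; jitter up ✗; latency up ✗; broadcast traffic up ✓; fragmentation needed ICMP ✗
(B) multicast storm — does not account for throughput capped below line rate, CPU on switch high, latency up, broadcast traffic up, fragmentation needed ICMP
(C) DHCP scope exhaustion — ARP requests flooding ✓; throughput capped below line rate ✗; CPU on switch high ✓; jitter up ✓; latency up ✓; broadcast traffic up ✓; fragmentation needed ICMP ✓
(D) duplex mismatch — ARP requests flooding ✓; throughput capped below line rate ✓; CPU on switch high ✓; jitter up ✓; latency up ✓ (through throughput capped below line rate → latency up); broadcast traffic up ✓ (through throughput capped below line rate → latency up → broadcast traffic up); fragmentation needed ICMP ✓
(E) link CRC errors — does not account for fragmentation needed ICMP
(F) asymmetric routing — fails on throughput capped below line rate, CPU on switch high, jitter up, latency up, fragmentation needed ICMP (predicts CPU on switch normal, not CPU on switch high; predicts latency flat, not latency up)
(G) QoS misclassification — ARP requests flooding ✓; throughput capped below line rate ✗; CPU on switch high ✗; jitter up ✗; latency up ✓; broadcast traffic up ✓; fragmentation needed ICMP ✗
Only (D) is consistent with every observation.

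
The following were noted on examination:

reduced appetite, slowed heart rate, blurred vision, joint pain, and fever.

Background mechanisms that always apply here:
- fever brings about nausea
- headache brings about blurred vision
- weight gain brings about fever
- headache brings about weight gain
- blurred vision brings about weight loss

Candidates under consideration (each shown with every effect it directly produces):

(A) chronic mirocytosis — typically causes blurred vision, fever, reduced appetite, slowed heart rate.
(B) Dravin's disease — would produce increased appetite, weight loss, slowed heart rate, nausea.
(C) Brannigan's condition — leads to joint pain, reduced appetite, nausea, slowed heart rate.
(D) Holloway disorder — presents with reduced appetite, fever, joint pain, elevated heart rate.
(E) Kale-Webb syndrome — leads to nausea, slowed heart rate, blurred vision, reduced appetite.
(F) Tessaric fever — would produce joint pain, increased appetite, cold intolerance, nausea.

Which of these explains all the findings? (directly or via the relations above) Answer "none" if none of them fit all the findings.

none

Per-candidate check:
(A) chronic mirocytosis — reduced appetite match; slowed heart rate match; blurred vision match; joint pain miss; fever match
(B) Dravin's disease — fails on reduced appetite, blurred vision, joint pain, fever (predicts increased appetite, not reduced appetite)
(C) Brannigan's condition — reduced appetite match; slowed heart rate match; blurred vision miss; joint pain match; fever miss
(D) Holloway disorder — fails on slowed heart rate, blurred vision (predicts elevated heart rate, not slowed heart rate)
(E) Kale-Webb syndrome — does not account for joint pain, fever
(F) Tessaric fever — fails on reduced appetite, slowed heart rate, blurred vision, fever (predicts increased appetite, not reduced appetite)
Every candidate fails on at least one observation.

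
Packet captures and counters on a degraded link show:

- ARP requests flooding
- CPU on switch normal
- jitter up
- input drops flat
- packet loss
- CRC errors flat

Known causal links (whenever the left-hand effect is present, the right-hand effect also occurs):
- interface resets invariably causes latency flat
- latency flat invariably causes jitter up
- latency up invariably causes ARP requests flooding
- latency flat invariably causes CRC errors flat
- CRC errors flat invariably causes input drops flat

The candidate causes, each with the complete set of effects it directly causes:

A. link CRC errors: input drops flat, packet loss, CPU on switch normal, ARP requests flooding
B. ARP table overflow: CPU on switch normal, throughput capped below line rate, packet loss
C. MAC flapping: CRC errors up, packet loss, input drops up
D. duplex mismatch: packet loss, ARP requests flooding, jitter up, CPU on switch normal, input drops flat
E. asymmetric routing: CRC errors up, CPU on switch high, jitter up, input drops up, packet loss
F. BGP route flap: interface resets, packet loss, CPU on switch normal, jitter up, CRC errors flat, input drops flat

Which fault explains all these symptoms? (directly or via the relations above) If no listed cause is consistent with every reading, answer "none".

For each candidate, compare predicted effects to what was observed:
(A) link CRC errors — ARP requests flooding ✓; CPU on switch normal ✓; jitter up ✗; input drops flat ✓; packet loss ✓; CRC errors flat ✗
(B) ARP table overflow — ARP requests flooding ✗; CPU on switch normal ✓; jitter up ✗; input drops flat ✗; packet loss ✓; CRC errors flat ✗
(C) MAC flapping — fails on ARP requests flooding, CPU on switch normal, jitter up, input drops flat, CRC errors flat (predicts input drops up, not input drops flat; predicts CRC errors up, not CRC errors flat)
(D) duplex mismatch — ARP requests flooding ✓; CPU on switch normal ✓; jitter up ✓; input drops flat ✓; packet loss ✓; CRC errors flat ✗
(E) asymmetric routing — ARP requests flooding ✗; CPU on switch normal ✗; jitter up ✓; input drops flat ✗; packet loss ✓; CRC errors flat ✗
(F) BGP route flap — does not account for ARP requests flooding
None of the listed candidates fits everything.

none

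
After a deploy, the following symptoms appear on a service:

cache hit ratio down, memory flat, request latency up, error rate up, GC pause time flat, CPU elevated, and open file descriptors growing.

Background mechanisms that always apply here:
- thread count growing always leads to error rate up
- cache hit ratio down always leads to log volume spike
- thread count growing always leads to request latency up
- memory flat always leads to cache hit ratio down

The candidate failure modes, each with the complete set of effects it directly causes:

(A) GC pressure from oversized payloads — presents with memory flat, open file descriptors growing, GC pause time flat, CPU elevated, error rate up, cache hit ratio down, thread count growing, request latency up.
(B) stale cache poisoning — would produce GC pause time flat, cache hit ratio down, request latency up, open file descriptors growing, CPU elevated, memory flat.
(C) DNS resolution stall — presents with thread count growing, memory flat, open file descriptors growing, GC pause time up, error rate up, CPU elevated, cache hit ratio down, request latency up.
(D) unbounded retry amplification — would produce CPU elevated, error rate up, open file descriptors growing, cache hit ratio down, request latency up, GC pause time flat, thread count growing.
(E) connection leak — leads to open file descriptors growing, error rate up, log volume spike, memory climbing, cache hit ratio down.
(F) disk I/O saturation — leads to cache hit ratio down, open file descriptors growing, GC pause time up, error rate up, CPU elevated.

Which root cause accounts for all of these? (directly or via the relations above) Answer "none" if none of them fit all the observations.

Checking each candidate against the observations:
(A) GC pressure from oversized payloads — cache hit ratio down +; memory flat +; request latency up +; error rate up +; GC pause time flat +; CPU elevated +; open file descriptors growing +
(B) stale cache poisoning — does not account for error rate up
(C) DNS resolution stall — fails on GC pause time flat (predicts GC pause time up, not GC pause time flat)
(D) unbounded retry amplification — cache hit ratio down +; memory flat -; request latency up +; error rate up +; GC pause time flat +; CPU elevated +; open file descriptors growing +
(E) connection leak — cache hit ratio down +; memory flat -; request latency up -; error rate up +; GC pause time flat -; CPU elevated -; open file descriptors growing +
(F) disk I/O saturation — fails on memory flat, request latency up, GC pause time flat (predicts GC pause time up, not GC pause time flat)
(A) is the only candidate with no mismatches.

A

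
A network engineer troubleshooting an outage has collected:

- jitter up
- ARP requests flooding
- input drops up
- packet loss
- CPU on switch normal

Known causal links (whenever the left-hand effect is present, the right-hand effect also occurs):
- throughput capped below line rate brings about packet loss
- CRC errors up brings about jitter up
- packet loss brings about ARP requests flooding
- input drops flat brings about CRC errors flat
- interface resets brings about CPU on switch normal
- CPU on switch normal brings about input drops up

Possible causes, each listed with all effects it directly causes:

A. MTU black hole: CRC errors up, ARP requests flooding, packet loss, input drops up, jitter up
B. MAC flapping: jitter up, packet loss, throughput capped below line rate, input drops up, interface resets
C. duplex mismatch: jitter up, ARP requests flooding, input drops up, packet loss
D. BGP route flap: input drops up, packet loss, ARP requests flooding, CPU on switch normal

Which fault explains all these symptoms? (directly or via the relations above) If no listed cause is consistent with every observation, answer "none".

For each candidate, compare predicted effects to what was observed:
(A) MTU black hole — does not account for CPU on switch normal
(B) MAC flapping — accounts for every observation (ARP requests flooding through packet loss → ARP requests flooding)
(C) duplex mismatch — does not account for CPU on switch normal
(D) BGP route flap — jitter up -; ARP requests flooding +; input drops up +; packet loss +; CPU on switch normal +
(B) is the only candidate with no mismatches.

B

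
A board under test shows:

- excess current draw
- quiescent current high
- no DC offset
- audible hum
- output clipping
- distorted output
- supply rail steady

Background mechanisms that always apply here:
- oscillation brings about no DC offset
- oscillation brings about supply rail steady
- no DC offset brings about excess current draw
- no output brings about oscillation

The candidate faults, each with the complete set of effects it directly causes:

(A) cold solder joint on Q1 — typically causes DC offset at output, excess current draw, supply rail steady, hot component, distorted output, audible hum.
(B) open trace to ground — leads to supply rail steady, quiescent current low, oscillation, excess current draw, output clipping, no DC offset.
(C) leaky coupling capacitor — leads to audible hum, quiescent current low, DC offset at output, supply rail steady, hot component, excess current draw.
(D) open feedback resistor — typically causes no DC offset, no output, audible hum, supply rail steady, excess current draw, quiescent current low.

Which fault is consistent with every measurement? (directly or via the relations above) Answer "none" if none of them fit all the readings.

none

Checking each candidate against the observations:
(A) cold solder joint on Q1 — excess current draw ✓; quiescent current high ✗; no DC offset ✗; audible hum ✓; output clipping ✗; distorted output ✓; supply rail steady ✓
(B) open trace to ground — fails on quiescent current high, audible hum, distorted output (predicts quiescent current low, not quiescent current high)
(C) leaky coupling capacitor — excess current draw ✓; quiescent current high ✗; no DC offset ✗; audible hum ✓; output clipping ✗; distorted output ✗; supply rail steady ✓
(D) open feedback resistor — fails on quiescent current high, output clipping, distorted output (predicts quiescent current low, not quiescent current high)
None of the listed candidates fits everything.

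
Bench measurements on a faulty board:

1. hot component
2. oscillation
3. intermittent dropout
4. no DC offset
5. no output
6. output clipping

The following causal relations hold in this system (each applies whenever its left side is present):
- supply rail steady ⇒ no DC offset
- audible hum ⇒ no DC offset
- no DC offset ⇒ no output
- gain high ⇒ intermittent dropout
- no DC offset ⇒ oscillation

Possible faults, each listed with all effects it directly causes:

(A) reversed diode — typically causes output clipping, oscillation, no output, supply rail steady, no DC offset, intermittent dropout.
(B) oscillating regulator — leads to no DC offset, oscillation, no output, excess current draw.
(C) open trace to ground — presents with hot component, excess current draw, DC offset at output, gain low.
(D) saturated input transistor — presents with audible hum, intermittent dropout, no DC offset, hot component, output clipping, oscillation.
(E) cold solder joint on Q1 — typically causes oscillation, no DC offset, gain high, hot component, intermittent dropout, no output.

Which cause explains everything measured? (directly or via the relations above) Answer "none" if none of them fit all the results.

D

Checking each candidate against the observations:
(A) reversed diode — hot component NO; oscillation yes; intermittent dropout yes; no DC offset yes; no output yes; output clipping yes
(B) oscillating regulator — hot component NO; oscillation yes; intermittent dropout NO; no DC offset yes; no output yes; output clipping NO
(C) open trace to ground — hot component yes; oscillation NO; intermittent dropout NO; no DC offset NO; no output NO; output clipping NO
(D) saturated input transistor — accounts for every observation (no output by no DC offset → no output)
(E) cold solder joint on Q1 — does not account for output clipping
(D) alone accounts for all the evidence.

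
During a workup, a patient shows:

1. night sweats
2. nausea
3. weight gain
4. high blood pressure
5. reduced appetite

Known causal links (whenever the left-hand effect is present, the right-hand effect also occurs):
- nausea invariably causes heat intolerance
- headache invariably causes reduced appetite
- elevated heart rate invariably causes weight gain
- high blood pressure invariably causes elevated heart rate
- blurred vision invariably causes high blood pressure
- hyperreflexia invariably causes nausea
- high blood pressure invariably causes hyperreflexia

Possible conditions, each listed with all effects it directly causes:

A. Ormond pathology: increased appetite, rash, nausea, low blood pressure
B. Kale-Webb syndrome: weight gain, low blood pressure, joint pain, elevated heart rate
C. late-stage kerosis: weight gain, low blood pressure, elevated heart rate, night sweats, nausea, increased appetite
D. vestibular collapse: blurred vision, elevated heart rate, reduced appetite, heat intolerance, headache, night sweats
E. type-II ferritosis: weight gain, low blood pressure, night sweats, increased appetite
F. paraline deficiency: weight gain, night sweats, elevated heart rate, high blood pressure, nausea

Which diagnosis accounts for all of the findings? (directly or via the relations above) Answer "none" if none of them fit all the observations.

Checking each candidate against the observations:
(A) Ormond pathology — night sweats NO; nausea yes; weight gain NO; high blood pressure NO; reduced appetite NO
(B) Kale-Webb syndrome — night sweats NO; nausea NO; weight gain yes; high blood pressure NO; reduced appetite NO
(C) late-stage kerosis — night sweats yes; nausea yes; weight gain yes; high blood pressure NO; reduced appetite NO
(D) vestibular collapse — night sweats yes; nausea yes (via blurred vision → high blood pressure → hyperreflexia → nausea); weight gain yes (via elevated heart rate → weight gain); high blood pressure yes (via blurred vision → high blood pressure); reduced appetite yes
(E) type-II ferritosis — fails on nausea, high blood pressure, reduced appetite (predicts low blood pressure, not high blood pressure; predicts increased appetite, not reduced appetite)
(F) paraline deficiency — night sweats yes; nausea yes; weight gain yes; high blood pressure yes; reduced appetite NO
(D) alone accounts for all the evidence.

D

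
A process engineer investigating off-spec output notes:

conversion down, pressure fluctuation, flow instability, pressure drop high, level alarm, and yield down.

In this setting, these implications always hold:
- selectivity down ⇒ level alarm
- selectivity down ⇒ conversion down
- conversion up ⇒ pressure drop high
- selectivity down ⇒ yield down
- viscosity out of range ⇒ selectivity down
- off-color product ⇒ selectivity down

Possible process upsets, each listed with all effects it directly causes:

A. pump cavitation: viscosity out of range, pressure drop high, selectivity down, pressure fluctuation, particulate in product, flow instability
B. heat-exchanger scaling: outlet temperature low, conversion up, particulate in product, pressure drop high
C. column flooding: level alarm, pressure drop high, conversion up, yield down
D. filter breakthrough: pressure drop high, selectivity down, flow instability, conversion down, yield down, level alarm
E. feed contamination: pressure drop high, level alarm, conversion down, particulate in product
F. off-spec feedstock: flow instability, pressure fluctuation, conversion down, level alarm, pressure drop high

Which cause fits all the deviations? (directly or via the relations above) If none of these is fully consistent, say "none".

For each candidate, compare predicted effects to what was observed:
(A) pump cavitation — accounts for every observation (conversion down through selectivity down → conversion down)
(B) heat-exchanger scaling — fails on conversion down, pressure fluctuation, flow instability, level alarm, yield down (predicts conversion up, not conversion down)
(C) column flooding — conversion down NO; pressure fluctuation NO; flow instability NO; pressure drop high yes; level alarm yes; yield down yes
(D) filter breakthrough — does not account for pressure fluctuation
(E) feed contamination — conversion down yes; pressure fluctuation NO; flow instability NO; pressure drop high yes; level alarm yes; yield down NO
(F) off-spec feedstock — conversion down yes; pressure fluctuation yes; flow instability yes; pressure drop high yes; level alarm yes; yield down NO
(A) is the only candidate with no mismatches.

A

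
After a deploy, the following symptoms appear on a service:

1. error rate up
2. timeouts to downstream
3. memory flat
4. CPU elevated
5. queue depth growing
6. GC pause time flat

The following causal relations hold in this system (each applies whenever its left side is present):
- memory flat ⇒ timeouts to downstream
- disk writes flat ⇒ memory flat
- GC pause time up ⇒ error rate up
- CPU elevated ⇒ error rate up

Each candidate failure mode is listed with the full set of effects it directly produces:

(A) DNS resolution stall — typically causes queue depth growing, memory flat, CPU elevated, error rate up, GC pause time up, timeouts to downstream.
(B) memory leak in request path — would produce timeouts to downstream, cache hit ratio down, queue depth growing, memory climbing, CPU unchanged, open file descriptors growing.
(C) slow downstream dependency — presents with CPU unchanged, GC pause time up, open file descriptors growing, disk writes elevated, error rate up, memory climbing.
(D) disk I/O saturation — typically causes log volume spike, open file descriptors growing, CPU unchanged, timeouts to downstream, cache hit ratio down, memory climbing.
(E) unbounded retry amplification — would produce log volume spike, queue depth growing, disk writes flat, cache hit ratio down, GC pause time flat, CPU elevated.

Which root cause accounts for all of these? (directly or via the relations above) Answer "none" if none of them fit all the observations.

Checking each candidate against the observations:
(A) DNS resolution stall — error rate up yes; timeouts to downstream yes; memory flat yes; CPU elevated yes; queue depth growing yes; GC pause time flat NO
(B) memory leak in request path — error rate up NO; timeouts to downstream yes; memory flat NO; CPU elevated NO; queue depth growing yes; GC pause time flat NO
(C) slow downstream dependency — error rate up yes; timeouts to downstream NO; memory flat NO; CPU elevated NO; queue depth growing NO; GC pause time flat NO
(D) disk I/O saturation — error rate up NO; timeouts to downstream yes; memory flat NO; CPU elevated NO; queue depth growing NO; GC pause time flat NO
(E) unbounded retry amplification — error rate up yes (through CPU elevated → error rate up); timeouts to downstream yes (through disk writes flat → memory flat → timeouts to downstream); memory flat yes (through disk writes flat → memory flat); CPU elevated yes; queue depth growing yes; GC pause time flat yes
Only (E) is consistent with every observation.

E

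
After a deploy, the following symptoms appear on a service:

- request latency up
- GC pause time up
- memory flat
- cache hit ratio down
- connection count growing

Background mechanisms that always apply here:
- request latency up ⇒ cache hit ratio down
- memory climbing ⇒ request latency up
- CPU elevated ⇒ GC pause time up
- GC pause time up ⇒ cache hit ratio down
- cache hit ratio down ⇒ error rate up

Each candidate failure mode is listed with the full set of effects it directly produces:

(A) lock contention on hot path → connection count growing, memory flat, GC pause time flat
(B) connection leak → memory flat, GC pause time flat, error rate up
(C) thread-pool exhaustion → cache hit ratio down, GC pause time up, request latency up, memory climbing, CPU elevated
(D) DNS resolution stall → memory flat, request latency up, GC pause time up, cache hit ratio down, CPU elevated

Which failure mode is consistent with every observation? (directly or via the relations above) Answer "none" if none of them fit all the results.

none

Testing each hypothesis:
(A) lock contention on hot path — fails on request latency up, GC pause time up, cache hit ratio down (predicts GC pause time flat, not GC pause time up)
(B) connection leak — fails on request latency up, GC pause time up, cache hit ratio down, connection count growing (predicts GC pause time flat, not GC pause time up)
(C) thread-pool exhaustion — request latency up yes; GC pause time up yes; memory flat NO; cache hit ratio down yes; connection count growing NO
(D) DNS resolution stall — request latency up yes; GC pause time up yes; memory flat yes; cache hit ratio down yes; connection count growing NO
No candidate is consistent with all observations.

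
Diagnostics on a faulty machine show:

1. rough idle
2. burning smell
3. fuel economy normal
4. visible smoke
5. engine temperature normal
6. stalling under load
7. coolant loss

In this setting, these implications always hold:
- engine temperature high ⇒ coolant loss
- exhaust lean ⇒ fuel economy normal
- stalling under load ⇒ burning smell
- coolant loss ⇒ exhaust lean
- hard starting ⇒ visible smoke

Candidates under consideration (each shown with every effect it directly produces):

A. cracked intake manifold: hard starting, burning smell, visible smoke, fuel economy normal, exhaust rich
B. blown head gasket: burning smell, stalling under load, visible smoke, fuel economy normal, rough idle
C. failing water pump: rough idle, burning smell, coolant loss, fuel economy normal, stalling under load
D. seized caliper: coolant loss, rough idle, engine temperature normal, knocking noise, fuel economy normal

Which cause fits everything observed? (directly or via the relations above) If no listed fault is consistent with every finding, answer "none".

none

Testing each hypothesis:
(A) cracked intake manifold — rough idle -; burning smell +; fuel economy normal +; visible smoke +; engine temperature normal -; stalling under load -; coolant loss -
(B) blown head gasket — does not account for engine temperature normal, coolant loss
(C) failing water pump — does not account for visible smoke, engine temperature normal
(D) seized caliper — rough idle +; burning smell -; fuel economy normal +; visible smoke -; engine temperature normal +; stalling under load -; coolant loss +
None of the listed candidates fits everything.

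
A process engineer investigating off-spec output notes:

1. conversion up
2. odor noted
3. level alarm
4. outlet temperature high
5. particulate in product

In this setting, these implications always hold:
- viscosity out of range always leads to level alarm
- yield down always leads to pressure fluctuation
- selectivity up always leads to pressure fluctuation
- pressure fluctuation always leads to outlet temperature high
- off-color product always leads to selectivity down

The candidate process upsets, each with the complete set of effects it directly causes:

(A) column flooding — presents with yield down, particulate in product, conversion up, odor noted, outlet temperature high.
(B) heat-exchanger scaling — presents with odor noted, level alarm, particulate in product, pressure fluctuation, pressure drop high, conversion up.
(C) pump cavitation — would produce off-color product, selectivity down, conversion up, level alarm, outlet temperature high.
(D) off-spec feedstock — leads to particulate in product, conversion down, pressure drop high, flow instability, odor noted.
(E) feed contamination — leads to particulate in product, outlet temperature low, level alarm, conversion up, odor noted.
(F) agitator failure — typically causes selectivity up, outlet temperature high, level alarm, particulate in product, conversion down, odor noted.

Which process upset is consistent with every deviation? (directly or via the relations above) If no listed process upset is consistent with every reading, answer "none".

B

For each candidate, compare predicted effects to what was observed:
(A) column flooding — conversion up +; odor noted +; level alarm -; outlet temperature high +; particulate in product +
(B) heat-exchanger scaling — accounts for every observation (outlet temperature high through pressure fluctuation → outlet temperature high)
(C) pump cavitation — does not account for odor noted, particulate in product
(D) off-spec feedstock — fails on conversion up, level alarm, outlet temperature high (predicts conversion down, not conversion up)
(E) feed contamination — fails on outlet temperature high (predicts outlet temperature low, not outlet temperature high)
(F) agitator failure — conversion up -; odor noted +; level alarm +; outlet temperature high +; particulate in product +
(B) is the only candidate with no mismatches.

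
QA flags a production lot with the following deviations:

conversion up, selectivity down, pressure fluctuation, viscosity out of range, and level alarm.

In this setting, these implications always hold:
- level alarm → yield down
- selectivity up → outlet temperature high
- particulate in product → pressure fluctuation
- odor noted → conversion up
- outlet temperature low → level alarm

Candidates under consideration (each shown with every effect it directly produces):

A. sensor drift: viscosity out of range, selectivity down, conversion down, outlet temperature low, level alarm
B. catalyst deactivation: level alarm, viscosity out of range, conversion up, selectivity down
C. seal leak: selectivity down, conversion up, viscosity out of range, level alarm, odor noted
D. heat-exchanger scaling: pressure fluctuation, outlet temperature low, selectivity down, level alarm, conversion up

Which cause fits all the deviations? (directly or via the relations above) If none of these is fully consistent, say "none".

none

Testing each hypothesis:
(A) sensor drift — fails on conversion up, pressure fluctuation (predicts conversion down, not conversion up)
(B) catalyst deactivation — does not account for pressure fluctuation
(C) seal leak — conversion up +; selectivity down +; pressure fluctuation -; viscosity out of range +; level alarm +
(D) heat-exchanger scaling — does not account for viscosity out of range
Every candidate fails on at least one observation.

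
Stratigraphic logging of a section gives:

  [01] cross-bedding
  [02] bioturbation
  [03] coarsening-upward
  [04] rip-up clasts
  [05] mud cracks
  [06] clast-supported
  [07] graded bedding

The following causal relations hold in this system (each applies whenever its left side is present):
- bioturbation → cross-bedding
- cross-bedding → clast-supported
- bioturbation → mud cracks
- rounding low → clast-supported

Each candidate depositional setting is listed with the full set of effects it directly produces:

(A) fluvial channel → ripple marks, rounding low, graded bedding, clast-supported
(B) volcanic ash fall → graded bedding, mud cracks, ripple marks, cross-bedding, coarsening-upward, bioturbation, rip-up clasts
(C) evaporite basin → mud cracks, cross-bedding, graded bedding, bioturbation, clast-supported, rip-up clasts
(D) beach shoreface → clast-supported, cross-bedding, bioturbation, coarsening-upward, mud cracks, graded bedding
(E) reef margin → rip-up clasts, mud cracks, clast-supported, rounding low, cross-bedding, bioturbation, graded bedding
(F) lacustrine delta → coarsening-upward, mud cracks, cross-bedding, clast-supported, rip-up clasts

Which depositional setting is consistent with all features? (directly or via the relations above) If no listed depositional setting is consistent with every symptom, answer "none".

Testing each hypothesis:
(A) fluvial channel — cross-bedding miss; bioturbation miss; coarsening-upward miss; rip-up clasts miss; mud cracks miss; clast-supported match; graded bedding match
(B) volcanic ash fall — cross-bedding match; bioturbation match; coarsening-upward match; rip-up clasts match; mud cracks match; clast-supported match (by cross-bedding → clast-supported); graded bedding match
(C) evaporite basin — does not account for coarsening-upward
(D) beach shoreface — does not account for rip-up clasts
(E) reef margin — does not account for coarsening-upward
(F) lacustrine delta — cross-bedding match; bioturbation miss; coarsening-upward match; rip-up clasts match; mud cracks match; clast-supported match; graded bedding miss
Only (B) is consistent with every observation.

B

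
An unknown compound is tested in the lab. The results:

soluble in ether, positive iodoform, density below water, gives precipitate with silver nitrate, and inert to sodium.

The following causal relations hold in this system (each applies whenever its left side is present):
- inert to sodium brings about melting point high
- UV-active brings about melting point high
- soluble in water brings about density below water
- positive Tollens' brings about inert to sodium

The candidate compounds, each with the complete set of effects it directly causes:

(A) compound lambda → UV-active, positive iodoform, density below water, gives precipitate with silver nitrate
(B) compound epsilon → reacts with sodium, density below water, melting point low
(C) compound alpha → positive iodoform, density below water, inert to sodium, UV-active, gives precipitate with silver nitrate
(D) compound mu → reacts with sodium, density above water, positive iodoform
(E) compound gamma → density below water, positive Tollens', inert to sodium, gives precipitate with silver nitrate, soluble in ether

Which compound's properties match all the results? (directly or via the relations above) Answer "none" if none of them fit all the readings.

none

Testing each hypothesis:
(A) compound lambda — does not account for soluble in ether, inert to sodium
(B) compound epsilon — fails on soluble in ether, positive iodoform, gives precipitate with silver nitrate, inert to sodium (predicts reacts with sodium, not inert to sodium)
(C) compound alpha — does not account for soluble in ether
(D) compound mu — fails on soluble in ether, density below water, gives precipitate with silver nitrate, inert to sodium (predicts density above water, not density below water; predicts reacts with sodium, not inert to sodium)
(E) compound gamma — soluble in ether +; positive iodoform -; density below water +; gives precipitate with silver nitrate +; inert to sodium +
None of the listed candidates fits everything.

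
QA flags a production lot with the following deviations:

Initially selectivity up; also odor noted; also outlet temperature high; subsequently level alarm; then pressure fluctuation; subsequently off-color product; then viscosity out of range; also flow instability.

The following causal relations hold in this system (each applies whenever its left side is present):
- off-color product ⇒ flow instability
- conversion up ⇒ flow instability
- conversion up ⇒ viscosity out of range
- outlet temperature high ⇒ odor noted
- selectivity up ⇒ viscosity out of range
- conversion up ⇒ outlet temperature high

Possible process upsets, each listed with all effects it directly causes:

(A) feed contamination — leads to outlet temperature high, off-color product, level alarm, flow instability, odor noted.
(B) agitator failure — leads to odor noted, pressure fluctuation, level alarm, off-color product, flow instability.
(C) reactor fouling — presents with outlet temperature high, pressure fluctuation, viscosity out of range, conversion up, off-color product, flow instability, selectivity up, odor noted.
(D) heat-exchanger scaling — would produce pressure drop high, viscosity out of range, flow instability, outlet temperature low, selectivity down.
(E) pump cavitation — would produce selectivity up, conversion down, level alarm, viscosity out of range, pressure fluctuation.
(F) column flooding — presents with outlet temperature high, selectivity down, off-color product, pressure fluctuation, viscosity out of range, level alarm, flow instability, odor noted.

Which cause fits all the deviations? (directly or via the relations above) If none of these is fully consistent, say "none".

For each candidate, compare predicted effects to what was observed:
(A) feed contamination — does not account for selectivity up, pressure fluctuation, viscosity out of range
(B) agitator failure — selectivity up ✗; odor noted ✓; outlet temperature high ✗; level alarm ✓; pressure fluctuation ✓; off-color product ✓; viscosity out of range ✗; flow instability ✓
(C) reactor fouling — does not account for level alarm
(D) heat-exchanger scaling — selectivity up ✗; odor noted ✗; outlet temperature high ✗; level alarm ✗; pressure fluctuation ✗; off-color product ✗; viscosity out of range ✓; flow instability ✓
(E) pump cavitation — does not account for odor noted, outlet temperature high, off-color product, flow instability
(F) column flooding — fails on selectivity up (predicts selectivity down, not selectivity up)
Every candidate fails on at least one observation.

none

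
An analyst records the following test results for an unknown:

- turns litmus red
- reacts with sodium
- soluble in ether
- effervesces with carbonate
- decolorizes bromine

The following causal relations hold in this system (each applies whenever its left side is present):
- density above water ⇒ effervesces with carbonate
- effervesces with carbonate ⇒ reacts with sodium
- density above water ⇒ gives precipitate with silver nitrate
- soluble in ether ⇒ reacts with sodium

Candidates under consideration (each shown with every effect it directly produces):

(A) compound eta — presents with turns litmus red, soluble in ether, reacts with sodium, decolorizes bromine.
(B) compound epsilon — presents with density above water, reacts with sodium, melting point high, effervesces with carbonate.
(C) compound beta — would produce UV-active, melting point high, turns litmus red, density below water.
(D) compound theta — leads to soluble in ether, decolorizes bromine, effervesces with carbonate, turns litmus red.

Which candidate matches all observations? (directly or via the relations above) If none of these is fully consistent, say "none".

D

For each candidate, compare predicted effects to what was observed:
(A) compound eta — does not account for effervesces with carbonate
(B) compound epsilon — does not account for turns litmus red, soluble in ether, decolorizes bromine
(C) compound beta — does not account for reacts with sodium, soluble in ether, effervesces with carbonate, decolorizes bromine
(D) compound theta — accounts for every observation (reacts with sodium by soluble in ether → reacts with sodium)
Only (D) is consistent with every observation.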